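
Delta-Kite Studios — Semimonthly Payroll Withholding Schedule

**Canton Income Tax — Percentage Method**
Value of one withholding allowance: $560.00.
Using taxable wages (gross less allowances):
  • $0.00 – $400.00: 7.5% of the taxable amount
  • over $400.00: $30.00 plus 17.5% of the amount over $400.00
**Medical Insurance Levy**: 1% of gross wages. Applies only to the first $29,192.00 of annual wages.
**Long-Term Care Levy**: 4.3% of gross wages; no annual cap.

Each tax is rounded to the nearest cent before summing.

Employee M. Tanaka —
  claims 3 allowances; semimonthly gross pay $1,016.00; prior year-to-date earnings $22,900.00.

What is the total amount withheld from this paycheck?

$53.85

Canton Income Tax: taxable = $1,016.00 − 3×$560.00 = $-664.00
  Taxable ≤ 0 → $0.00
Medical Insurance Levy: 1% × $1,016.00 = $10.16
Long-Term Care Levy: 4.3% × $1,016.00 = $43.69
Total: $0.00 + $10.16 + $43.69 = $53.85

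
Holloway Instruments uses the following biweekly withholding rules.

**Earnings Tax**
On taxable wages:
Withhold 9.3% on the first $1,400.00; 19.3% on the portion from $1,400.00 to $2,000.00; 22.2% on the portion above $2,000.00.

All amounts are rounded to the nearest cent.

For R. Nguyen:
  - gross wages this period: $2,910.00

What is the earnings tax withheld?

Earnings Tax: taxable = $2,910.00
  $246.00 + 22.2% × ($2,910.00 − $2,000.00) = $246.00 + 22.2% × $910.00 = $448.02

$448.02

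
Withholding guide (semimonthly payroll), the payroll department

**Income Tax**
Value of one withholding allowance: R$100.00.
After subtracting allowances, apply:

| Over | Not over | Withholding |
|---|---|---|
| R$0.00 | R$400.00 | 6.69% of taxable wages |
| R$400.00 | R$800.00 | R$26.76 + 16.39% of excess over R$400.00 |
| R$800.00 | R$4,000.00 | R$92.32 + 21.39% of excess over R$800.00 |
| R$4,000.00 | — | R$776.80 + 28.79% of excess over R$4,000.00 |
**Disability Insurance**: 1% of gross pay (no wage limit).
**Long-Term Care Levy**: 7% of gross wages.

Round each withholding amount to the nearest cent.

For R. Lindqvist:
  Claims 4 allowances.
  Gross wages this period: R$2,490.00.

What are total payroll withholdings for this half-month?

R$567.45

Income Tax: taxable = R$2,490.00 − 4×R$100.00 = R$2,090.00
  R$92.32 + 21.39% × (R$2,090.00 − R$800.00) = R$92.32 + 21.39% × R$1,290.00 = R$368.25
Disability Insurance: 1% × R$2,490.00 = R$24.90
Long-Term Care Levy: 7% × R$2,490.00 = R$174.30
Total: R$368.25 + R$24.90 + R$174.30 = R$567.45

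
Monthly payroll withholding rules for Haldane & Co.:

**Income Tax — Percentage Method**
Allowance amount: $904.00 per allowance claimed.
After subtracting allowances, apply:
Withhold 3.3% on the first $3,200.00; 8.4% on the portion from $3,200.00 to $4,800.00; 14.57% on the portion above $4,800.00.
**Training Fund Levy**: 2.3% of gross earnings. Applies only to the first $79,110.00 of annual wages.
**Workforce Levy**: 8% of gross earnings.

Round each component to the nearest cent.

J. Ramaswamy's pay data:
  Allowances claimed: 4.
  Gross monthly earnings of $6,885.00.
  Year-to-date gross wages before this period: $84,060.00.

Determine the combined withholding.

$662.20

Income Tax: taxable = $6,885.00 − 4×$904.00 = $3,269.00
  $105.60 + 8.4% × ($3,269.00 − $3,200.00) = $105.60 + 8.4% × $69.00 = $111.40
Training Fund Levy: YTD $84,060.00 ≥ cap $79,110.00 → $0.00
Workforce Levy: 8% × $6,885.00 = $550.80
Total: $111.40 + $0.00 + $550.80 = $662.20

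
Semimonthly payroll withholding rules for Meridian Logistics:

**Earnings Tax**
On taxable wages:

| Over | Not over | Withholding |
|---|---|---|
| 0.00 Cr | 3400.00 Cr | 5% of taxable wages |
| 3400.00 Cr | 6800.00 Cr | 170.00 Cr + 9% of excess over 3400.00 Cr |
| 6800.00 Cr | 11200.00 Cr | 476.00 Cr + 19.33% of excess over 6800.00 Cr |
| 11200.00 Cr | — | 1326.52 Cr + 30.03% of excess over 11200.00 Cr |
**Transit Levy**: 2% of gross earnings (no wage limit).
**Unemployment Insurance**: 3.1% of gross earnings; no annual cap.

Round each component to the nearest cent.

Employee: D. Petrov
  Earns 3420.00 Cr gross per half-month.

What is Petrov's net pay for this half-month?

3073.78 Cr

Earnings Tax: taxable = 3420.00 Cr
  170.00 Cr + 9% × (3420.00 Cr − 3400.00 Cr) = 170.00 Cr + 9% × 20.00 Cr = 171.80 Cr
Transit Levy: 2% × 3420.00 Cr = 68.40 Cr
Unemployment Insurance: 3.1% × 3420.00 Cr = 106.02 Cr
Total withheld: 171.80 Cr + 68.40 Cr + 106.02 Cr = 346.22 Cr
Net pay: 3420.00 Cr − 346.22 Cr = 3073.78 Cr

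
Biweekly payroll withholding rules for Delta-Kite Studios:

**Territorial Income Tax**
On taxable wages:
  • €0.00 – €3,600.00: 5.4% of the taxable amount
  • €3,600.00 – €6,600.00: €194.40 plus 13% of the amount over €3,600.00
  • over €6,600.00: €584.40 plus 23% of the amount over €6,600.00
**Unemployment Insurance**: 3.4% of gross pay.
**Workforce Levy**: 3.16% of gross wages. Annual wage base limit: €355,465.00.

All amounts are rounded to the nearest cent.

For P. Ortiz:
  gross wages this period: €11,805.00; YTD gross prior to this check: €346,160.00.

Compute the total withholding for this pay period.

€2,476.96

Territorial Income Tax: taxable = €11,805.00
  €584.40 + 23% × (€11,805.00 − €6,600.00) = €584.40 + 23% × €5,205.00 = €1,781.55
Unemployment Insurance: 3.4% × €11,805.00 = €401.37
Workforce Levy: cap €355,465.00 − YTD €346,160.00 = €9,305.00 subject; 3.16% × €9,305.00 = €294.04
Total: €1,781.55 + €401.37 + €294.04 = €2,476.96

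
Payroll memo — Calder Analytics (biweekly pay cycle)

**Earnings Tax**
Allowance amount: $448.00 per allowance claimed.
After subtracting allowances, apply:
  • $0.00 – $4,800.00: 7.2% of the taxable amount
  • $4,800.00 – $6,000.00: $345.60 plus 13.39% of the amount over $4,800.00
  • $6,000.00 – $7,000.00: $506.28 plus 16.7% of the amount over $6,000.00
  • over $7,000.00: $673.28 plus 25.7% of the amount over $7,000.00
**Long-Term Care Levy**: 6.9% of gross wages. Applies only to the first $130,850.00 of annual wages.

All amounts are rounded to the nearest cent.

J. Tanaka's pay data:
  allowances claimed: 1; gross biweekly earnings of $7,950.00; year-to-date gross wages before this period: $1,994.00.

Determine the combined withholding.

$1,350.84

Earnings Tax: taxable = $7,950.00 − 1×$448.00 = $7,502.00
  $673.28 + 25.7% × ($7,502.00 − $7,000.00) = $673.28 + 25.7% × $502.00 = $802.29
Long-Term Care Levy: 6.9% × $7,950.00 = $548.55
Total: $802.29 + $548.55 = $1,350.84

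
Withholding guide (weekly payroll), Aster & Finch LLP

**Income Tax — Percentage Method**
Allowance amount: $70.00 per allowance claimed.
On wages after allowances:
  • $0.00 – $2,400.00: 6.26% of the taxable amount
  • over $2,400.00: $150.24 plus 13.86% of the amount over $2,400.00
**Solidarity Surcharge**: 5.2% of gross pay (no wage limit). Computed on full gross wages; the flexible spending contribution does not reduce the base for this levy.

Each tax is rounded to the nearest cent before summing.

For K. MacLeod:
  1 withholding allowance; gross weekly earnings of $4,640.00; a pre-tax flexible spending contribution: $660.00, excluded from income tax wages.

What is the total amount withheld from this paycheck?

Income Tax: taxable = $4,640.00 − $660.00 − 1×$70.00 = $3,910.00
  $150.24 + 13.86% × ($3,910.00 − $2,400.00) = $150.24 + 13.86% × $1,510.00 = $359.53
Solidarity Surcharge: 5.2% × $4,640.00 = $241.28
Total: $359.53 + $241.28 = $600.81

$600.81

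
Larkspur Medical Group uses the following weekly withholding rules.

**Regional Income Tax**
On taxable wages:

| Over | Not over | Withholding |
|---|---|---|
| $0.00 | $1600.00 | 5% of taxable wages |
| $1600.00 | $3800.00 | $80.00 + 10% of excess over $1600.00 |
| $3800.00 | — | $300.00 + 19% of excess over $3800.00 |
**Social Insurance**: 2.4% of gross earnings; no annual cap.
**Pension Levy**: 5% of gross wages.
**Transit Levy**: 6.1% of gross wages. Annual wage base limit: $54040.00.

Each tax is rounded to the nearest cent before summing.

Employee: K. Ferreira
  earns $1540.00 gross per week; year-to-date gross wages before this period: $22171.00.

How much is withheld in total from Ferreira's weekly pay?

Regional Income Tax: taxable = $1540.00
  5% × $1540.00 = $77.00
Social Insurance: 2.4% × $1540.00 = $36.96
Pension Levy: 5% × $1540.00 = $77.00
Transit Levy: 6.1% × $1540.00 = $93.94
Total: $77.00 + $36.96 + $77.00 + $93.94 = $284.90

$284.90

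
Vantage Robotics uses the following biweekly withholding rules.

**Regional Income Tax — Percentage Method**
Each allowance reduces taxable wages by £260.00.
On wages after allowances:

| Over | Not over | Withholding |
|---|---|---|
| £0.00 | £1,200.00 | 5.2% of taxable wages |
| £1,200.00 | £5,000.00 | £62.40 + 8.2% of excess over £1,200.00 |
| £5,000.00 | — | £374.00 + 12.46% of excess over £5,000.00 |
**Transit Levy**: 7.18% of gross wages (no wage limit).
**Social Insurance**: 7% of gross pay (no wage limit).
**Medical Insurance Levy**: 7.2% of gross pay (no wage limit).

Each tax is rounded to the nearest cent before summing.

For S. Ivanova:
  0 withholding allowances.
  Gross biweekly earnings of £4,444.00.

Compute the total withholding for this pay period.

£1,278.54

Regional Income Tax: taxable = £4,444.00
  £62.40 + 8.2% × (£4,444.00 − £1,200.00) = £62.40 + 8.2% × £3,244.00 = £328.41
Transit Levy: 7.18% × £4,444.00 = £319.08
Social Insurance: 7% × £4,444.00 = £311.08
Medical Insurance Levy: 7.2% × £4,444.00 = £319.97
Total: £328.41 + £319.08 + £311.08 + £319.97 = £1,278.54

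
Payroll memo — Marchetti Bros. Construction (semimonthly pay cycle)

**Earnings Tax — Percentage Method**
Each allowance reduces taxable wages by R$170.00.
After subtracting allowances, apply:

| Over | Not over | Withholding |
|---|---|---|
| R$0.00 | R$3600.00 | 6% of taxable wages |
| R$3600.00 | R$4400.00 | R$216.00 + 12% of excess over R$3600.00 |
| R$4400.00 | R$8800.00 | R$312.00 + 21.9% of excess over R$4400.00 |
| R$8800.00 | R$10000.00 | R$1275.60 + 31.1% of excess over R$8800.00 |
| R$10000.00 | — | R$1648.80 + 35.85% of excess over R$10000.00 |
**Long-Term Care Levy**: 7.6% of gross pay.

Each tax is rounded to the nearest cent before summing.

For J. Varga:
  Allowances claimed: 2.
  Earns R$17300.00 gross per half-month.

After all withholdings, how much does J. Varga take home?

R$11841.24

Earnings Tax: taxable = R$17300.00 − 2×R$170.00 = R$16960.00
  R$1648.80 + 35.85% × (R$16960.00 − R$10000.00) = R$1648.80 + 35.85% × R$6960.00 = R$4143.96
Long-Term Care Levy: 7.6% × R$17300.00 = R$1314.80
Total withheld: R$4143.96 + R$1314.80 = R$5458.76
Net pay: R$17300.00 − R$5458.76 = R$11841.24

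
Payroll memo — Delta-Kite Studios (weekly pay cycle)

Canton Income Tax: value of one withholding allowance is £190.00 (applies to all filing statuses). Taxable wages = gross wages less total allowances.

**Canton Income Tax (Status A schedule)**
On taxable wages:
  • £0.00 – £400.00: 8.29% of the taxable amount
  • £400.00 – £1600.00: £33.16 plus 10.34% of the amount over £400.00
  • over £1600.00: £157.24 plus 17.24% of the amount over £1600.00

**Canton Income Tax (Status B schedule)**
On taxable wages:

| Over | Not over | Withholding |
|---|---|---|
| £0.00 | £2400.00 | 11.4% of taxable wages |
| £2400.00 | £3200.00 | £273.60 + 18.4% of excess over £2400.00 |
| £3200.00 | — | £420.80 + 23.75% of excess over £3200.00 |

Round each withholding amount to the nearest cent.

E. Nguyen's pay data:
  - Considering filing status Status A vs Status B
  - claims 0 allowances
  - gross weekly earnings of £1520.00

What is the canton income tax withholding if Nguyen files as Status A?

£148.97

Canton Income Tax (Status A): taxable = £1520.00
  £33.16 + 10.34% × (£1520.00 − £400.00) = £33.16 + 10.34% × £1120.00 = £148.97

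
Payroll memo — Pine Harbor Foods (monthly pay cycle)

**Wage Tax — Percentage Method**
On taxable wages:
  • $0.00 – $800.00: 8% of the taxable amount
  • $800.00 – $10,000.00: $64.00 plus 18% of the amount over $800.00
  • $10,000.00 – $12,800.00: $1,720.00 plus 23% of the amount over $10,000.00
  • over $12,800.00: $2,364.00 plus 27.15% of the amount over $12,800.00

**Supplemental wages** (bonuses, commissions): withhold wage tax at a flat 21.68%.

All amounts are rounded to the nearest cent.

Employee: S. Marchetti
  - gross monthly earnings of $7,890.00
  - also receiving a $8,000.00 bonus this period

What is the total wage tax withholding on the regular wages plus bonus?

$3,074.60

Wage Tax: taxable = $7,890.00
  $64.00 + 18% × ($7,890.00 − $800.00) = $64.00 + 18% × $7,090.00 = $1,340.20
Supplemental (21.68% flat on bonus): 21.68% × $8,000.00 = $1,734.40
Total wage tax: $1,340.20 + $1,734.40 = $3,074.60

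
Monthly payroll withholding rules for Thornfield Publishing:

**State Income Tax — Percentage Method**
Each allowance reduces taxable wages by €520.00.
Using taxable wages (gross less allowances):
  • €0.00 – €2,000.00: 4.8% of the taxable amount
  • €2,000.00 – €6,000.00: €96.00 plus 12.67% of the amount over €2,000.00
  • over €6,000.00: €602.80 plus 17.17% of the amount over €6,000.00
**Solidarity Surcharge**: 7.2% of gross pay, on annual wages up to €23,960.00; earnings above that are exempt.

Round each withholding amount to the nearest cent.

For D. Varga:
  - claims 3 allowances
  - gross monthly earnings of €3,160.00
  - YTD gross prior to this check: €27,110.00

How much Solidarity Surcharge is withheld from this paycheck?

€0.00

Solidarity Surcharge: YTD €27,110.00 ≥ cap €23,960.00 → €0.00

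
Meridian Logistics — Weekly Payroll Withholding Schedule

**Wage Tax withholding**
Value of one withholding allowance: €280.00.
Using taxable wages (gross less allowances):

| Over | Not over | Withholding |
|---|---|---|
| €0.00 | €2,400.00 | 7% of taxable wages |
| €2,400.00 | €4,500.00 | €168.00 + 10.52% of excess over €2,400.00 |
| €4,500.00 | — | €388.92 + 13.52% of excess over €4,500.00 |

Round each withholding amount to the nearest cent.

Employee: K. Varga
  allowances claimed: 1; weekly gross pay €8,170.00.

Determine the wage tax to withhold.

€847.25

Wage Tax: taxable = €8,170.00 − 1×€280.00 = €7,890.00
  €388.92 + 13.52% × (€7,890.00 − €4,500.00) = €388.92 + 13.52% × €3,390.00 = €847.25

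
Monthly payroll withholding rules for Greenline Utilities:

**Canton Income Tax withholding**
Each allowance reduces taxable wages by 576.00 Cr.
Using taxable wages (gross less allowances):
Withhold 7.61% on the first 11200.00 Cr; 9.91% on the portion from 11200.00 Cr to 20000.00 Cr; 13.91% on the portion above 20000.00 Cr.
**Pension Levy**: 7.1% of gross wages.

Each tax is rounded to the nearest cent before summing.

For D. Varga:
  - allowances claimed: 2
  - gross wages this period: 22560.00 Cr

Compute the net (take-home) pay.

19037.99 Cr

Canton Income Tax: taxable = 22560.00 Cr − 2×576.00 Cr = 21408.00 Cr
  1724.40 Cr + 13.91% × (21408.00 Cr − 20000.00 Cr) = 1724.40 Cr + 13.91% × 1408.00 Cr = 1920.25 Cr
Pension Levy: 7.1% × 22560.00 Cr = 1601.76 Cr
Total withheld: 1920.25 Cr + 1601.76 Cr = 3522.01 Cr
Net pay: 22560.00 Cr − 3522.01 Cr = 19037.99 Cr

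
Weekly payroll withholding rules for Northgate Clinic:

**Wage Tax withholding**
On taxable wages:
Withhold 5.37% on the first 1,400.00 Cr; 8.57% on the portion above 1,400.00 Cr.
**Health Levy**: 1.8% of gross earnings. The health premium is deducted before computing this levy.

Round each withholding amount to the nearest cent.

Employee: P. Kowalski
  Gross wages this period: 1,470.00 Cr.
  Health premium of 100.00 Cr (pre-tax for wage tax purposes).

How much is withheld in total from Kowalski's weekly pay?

Wage Tax: taxable = 1,470.00 Cr − 100.00 Cr = 1,370.00 Cr
  5.37% × 1,370.00 Cr = 73.57 Cr
Health Levy: 1.8% × 1,370.00 Cr = 24.66 Cr
Total: 73.57 Cr + 24.66 Cr = 98.23 Cr

98.23 Cr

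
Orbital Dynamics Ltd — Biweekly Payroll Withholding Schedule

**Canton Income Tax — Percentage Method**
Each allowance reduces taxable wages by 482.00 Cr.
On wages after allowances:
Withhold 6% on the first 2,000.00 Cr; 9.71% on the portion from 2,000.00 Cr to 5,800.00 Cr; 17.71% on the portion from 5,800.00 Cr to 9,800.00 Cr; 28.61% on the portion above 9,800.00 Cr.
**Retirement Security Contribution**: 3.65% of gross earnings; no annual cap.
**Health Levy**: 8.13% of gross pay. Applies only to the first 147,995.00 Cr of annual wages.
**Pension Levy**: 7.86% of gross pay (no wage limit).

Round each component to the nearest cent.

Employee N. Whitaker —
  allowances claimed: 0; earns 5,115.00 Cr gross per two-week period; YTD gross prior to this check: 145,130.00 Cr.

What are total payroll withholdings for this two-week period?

Canton Income Tax: taxable = 5,115.00 Cr
  120.00 Cr + 9.71% × (5,115.00 Cr − 2,000.00 Cr) = 120.00 Cr + 9.71% × 3,115.00 Cr = 422.47 Cr
Retirement Security Contribution: 3.65% × 5,115.00 Cr = 186.70 Cr
Health Levy: cap 147,995.00 Cr − YTD 145,130.00 Cr = 2,865.00 Cr subject; 8.13% × 2,865.00 Cr = 232.92 Cr
Pension Levy: 7.86% × 5,115.00 Cr = 402.04 Cr
Total: 422.47 Cr + 186.70 Cr + 232.92 Cr + 402.04 Cr = 1,244.13 Cr

1,244.13 Cr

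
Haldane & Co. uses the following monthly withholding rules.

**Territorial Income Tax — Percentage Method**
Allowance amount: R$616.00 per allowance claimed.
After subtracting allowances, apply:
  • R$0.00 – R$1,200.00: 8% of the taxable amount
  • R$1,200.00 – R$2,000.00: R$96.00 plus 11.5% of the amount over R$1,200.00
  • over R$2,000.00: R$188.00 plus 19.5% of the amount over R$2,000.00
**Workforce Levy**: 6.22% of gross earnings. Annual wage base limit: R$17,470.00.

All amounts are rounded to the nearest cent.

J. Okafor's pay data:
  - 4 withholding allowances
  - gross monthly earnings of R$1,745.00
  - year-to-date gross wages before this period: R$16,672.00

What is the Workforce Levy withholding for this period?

Workforce Levy: cap R$17,470.00 − YTD R$16,672.00 = R$798.00 subject; 6.22% × R$798.00 = R$49.64

R$49.64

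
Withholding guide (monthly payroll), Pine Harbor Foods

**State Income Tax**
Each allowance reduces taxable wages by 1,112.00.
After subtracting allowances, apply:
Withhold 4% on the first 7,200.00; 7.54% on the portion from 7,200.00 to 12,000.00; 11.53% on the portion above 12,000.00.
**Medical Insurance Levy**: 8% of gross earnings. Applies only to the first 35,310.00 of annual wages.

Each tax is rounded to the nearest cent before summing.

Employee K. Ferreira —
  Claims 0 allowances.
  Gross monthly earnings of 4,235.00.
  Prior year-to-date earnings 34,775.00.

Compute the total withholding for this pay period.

212.20

State Income Tax: taxable = 4,235.00
  4% × 4,235.00 = 169.40
Medical Insurance Levy: cap 35,310.00 − YTD 34,775.00 = 535.00 subject; 8% × 535.00 = 42.80
Total: 169.40 + 42.80 = 212.20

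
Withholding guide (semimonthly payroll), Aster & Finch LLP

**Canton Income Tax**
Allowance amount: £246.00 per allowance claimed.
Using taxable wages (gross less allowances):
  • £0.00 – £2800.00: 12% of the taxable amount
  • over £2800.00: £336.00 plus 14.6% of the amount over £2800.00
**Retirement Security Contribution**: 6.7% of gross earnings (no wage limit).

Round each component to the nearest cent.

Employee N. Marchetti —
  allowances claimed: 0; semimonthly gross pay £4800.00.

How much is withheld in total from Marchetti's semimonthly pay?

Canton Income Tax: taxable = £4800.00
  £336.00 + 14.6% × (£4800.00 − £2800.00) = £336.00 + 14.6% × £2000.00 = £628.00
Retirement Security Contribution: 6.7% × £4800.00 = £321.60
Total: £628.00 + £321.60 = £949.60

£949.60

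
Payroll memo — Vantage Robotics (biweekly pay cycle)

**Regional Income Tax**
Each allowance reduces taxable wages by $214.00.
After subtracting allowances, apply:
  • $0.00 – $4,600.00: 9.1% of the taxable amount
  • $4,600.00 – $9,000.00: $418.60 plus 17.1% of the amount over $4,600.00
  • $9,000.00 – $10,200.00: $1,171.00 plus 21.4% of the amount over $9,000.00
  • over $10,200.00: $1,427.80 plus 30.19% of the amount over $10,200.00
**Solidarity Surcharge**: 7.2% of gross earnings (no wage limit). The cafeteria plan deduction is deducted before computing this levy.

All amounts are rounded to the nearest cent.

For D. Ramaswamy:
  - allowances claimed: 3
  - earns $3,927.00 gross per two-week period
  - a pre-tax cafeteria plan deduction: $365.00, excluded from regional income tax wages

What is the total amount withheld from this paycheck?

$522.18

Regional Income Tax: taxable = $3,927.00 − $365.00 − 3×$214.00 = $2,920.00
  9.1% × $2,920.00 = $265.72
Solidarity Surcharge: 7.2% × $3,562.00 = $256.46
Total: $265.72 + $256.46 = $522.18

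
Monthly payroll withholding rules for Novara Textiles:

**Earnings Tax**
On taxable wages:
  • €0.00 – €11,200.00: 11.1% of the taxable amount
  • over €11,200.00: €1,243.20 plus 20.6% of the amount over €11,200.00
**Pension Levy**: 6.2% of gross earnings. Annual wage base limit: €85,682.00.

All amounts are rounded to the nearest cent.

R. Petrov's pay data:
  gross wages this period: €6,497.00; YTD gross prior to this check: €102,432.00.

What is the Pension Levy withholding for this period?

€0.00

Pension Levy: YTD €102,432.00 ≥ cap €85,682.00 → €0.00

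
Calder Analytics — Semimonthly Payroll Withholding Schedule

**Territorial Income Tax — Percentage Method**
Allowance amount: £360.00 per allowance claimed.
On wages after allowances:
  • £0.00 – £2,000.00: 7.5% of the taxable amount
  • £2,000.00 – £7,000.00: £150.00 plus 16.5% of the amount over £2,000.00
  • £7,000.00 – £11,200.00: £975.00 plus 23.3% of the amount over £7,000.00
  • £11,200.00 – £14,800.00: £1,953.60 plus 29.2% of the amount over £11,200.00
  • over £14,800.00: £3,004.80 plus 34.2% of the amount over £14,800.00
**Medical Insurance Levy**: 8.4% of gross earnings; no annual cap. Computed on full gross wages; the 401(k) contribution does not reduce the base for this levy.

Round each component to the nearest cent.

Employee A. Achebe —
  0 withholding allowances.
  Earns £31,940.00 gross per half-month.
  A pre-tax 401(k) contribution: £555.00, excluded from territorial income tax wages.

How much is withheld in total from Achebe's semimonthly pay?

£11,359.83

Territorial Income Tax: taxable = £31,940.00 − £555.00 = £31,385.00
  £3,004.80 + 34.2% × (£31,385.00 − £14,800.00) = £3,004.80 + 34.2% × £16,585.00 = £8,676.87
Medical Insurance Levy: 8.4% × £31,940.00 = £2,682.96
Total: £8,676.87 + £2,682.96 = £11,359.83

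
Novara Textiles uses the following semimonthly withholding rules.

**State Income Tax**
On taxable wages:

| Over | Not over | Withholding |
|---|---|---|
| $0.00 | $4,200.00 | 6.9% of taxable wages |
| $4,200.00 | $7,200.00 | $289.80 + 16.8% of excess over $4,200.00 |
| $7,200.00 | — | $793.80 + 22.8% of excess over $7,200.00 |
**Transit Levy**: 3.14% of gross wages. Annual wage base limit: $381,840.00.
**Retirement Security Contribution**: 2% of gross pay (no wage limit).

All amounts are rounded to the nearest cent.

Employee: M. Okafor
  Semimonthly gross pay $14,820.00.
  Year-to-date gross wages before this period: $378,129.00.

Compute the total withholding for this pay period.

$2,944.09

State Income Tax: taxable = $14,820.00
  $793.80 + 22.8% × ($14,820.00 − $7,200.00) = $793.80 + 22.8% × $7,620.00 = $2,531.16
Transit Levy: cap $381,840.00 − YTD $378,129.00 = $3,711.00 subject; 3.14% × $3,711.00 = $116.53
Retirement Security Contribution: 2% × $14,820.00 = $296.40
Total: $2,531.16 + $116.53 + $296.40 = $2,944.09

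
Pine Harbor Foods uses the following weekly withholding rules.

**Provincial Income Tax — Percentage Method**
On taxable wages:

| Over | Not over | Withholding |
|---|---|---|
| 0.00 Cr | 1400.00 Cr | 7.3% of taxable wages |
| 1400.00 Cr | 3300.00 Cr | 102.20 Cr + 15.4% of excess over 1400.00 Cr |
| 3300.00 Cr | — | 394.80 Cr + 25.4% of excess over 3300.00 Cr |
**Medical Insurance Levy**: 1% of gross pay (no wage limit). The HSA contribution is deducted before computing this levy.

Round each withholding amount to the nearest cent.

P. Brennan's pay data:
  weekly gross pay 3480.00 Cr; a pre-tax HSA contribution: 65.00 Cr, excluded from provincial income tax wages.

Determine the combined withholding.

Provincial Income Tax: taxable = 3480.00 Cr − 65.00 Cr = 3415.00 Cr
  394.80 Cr + 25.4% × (3415.00 Cr − 3300.00 Cr) = 394.80 Cr + 25.4% × 115.00 Cr = 424.01 Cr
Medical Insurance Levy: 1% × 3415.00 Cr = 34.15 Cr
Total: 424.01 Cr + 34.15 Cr = 458.16 Cr

458.16 Cr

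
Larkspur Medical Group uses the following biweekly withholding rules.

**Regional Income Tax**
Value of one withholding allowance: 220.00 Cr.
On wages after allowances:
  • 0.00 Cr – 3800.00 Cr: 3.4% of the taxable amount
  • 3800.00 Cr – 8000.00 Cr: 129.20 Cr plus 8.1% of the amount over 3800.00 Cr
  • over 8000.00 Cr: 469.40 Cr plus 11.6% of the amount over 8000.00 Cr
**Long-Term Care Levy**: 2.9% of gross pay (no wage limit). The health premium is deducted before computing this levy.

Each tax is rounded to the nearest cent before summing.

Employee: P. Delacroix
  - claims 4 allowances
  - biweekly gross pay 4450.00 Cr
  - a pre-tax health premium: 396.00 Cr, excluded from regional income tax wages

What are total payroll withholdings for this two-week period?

Regional Income Tax: taxable = 4450.00 Cr − 396.00 Cr − 4×220.00 Cr = 3174.00 Cr
  3.4% × 3174.00 Cr = 107.92 Cr
Long-Term Care Levy: 2.9% × 4054.00 Cr = 117.57 Cr
Total: 107.92 Cr + 117.57 Cr = 225.49 Cr

225.49 Cr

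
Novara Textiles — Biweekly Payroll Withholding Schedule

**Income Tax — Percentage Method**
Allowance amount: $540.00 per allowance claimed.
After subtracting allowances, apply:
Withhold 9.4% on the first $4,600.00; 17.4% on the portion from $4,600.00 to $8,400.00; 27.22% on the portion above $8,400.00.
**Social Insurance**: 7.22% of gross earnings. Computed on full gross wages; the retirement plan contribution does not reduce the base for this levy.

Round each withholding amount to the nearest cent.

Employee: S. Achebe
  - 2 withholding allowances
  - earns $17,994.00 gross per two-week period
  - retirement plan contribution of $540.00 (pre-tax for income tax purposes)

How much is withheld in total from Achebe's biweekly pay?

$4,563.29

Income Tax: taxable = $17,994.00 − $540.00 − 2×$540.00 = $16,374.00
  $1,093.60 + 27.22% × ($16,374.00 − $8,400.00) = $1,093.60 + 27.22% × $7,974.00 = $3,264.12
Social Insurance: 7.22% × $17,994.00 = $1,299.17
Total: $3,264.12 + $1,299.17 = $4,563.29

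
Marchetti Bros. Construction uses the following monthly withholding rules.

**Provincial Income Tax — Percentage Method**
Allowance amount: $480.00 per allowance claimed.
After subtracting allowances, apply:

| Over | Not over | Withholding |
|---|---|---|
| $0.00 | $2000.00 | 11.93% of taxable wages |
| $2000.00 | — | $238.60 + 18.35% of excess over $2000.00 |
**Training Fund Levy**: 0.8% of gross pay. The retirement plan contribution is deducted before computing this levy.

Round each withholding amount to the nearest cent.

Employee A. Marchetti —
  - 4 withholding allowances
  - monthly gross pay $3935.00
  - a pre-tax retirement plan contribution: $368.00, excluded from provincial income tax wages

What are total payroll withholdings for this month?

$225.03

Provincial Income Tax: taxable = $3935.00 − $368.00 − 4×$480.00 = $1647.00
  11.93% × $1647.00 = $196.49
Training Fund Levy: 0.8% × $3567.00 = $28.54
Total: $196.49 + $28.54 = $225.03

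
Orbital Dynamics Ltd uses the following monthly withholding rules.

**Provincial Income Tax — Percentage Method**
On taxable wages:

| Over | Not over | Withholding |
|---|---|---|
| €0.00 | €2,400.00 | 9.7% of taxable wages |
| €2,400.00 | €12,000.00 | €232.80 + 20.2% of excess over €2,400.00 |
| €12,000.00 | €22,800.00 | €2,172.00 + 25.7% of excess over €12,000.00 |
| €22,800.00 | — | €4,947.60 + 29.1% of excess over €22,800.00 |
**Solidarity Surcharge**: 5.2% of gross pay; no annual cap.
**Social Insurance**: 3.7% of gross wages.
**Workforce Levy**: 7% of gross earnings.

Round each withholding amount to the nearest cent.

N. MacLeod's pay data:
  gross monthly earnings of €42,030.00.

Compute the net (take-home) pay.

€24,803.70

Provincial Income Tax: taxable = €42,030.00
  €4,947.60 + 29.1% × (€42,030.00 − €22,800.00) = €4,947.60 + 29.1% × €19,230.00 = €10,543.53
Solidarity Surcharge: 5.2% × €42,030.00 = €2,185.56
Social Insurance: 3.7% × €42,030.00 = €1,555.11
Workforce Levy: 7% × €42,030.00 = €2,942.10
Total withheld: €10,543.53 + €2,185.56 + €1,555.11 + €2,942.10 = €17,226.30
Net pay: €42,030.00 − €17,226.30 = €24,803.70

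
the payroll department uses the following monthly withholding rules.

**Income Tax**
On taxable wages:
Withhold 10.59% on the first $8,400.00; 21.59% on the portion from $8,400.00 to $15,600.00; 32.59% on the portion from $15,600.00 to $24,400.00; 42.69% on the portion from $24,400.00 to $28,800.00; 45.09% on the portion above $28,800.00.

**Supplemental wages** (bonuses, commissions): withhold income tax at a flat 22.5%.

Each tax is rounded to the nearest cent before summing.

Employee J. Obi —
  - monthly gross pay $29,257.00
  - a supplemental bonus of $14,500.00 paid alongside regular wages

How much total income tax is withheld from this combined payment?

$10,658.88

Income Tax: taxable = $29,257.00
  $7,190.32 + 45.09% × ($29,257.00 − $28,800.00) = $7,190.32 + 45.09% × $457.00 = $7,396.38
Supplemental (22.5% flat on bonus): 22.5% × $14,500.00 = $3,262.50
Total income tax: $7,396.38 + $3,262.50 = $10,658.88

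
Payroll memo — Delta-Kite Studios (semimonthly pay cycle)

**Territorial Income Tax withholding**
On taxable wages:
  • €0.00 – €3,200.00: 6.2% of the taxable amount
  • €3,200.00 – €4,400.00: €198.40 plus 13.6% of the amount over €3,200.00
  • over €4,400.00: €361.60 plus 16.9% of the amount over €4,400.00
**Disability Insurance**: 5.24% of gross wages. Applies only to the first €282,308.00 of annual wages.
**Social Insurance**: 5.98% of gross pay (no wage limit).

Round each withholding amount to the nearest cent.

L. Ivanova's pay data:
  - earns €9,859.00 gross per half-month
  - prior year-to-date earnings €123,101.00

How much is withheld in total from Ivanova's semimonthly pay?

€2,390.35

Territorial Income Tax: taxable = €9,859.00
  €361.60 + 16.9% × (€9,859.00 − €4,400.00) = €361.60 + 16.9% × €5,459.00 = €1,284.17
Disability Insurance: 5.24% × €9,859.00 = €516.61
Social Insurance: 5.98% × €9,859.00 = €589.57
Total: €1,284.17 + €516.61 + €589.57 = €2,390.35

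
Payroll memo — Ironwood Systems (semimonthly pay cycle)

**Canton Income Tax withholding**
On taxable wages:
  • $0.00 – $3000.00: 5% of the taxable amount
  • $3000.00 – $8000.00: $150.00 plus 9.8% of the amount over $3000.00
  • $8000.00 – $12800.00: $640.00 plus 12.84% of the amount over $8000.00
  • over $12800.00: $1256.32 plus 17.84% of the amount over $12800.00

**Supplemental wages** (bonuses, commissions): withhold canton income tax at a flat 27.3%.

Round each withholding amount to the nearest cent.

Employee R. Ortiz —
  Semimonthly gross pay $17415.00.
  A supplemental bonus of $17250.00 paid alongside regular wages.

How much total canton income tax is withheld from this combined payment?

Canton Income Tax: taxable = $17415.00
  $1256.32 + 17.84% × ($17415.00 − $12800.00) = $1256.32 + 17.84% × $4615.00 = $2079.64
Supplemental (27.3% flat on bonus): 27.3% × $17250.00 = $4709.25
Total canton income tax: $2079.64 + $4709.25 = $6788.89

$6788.89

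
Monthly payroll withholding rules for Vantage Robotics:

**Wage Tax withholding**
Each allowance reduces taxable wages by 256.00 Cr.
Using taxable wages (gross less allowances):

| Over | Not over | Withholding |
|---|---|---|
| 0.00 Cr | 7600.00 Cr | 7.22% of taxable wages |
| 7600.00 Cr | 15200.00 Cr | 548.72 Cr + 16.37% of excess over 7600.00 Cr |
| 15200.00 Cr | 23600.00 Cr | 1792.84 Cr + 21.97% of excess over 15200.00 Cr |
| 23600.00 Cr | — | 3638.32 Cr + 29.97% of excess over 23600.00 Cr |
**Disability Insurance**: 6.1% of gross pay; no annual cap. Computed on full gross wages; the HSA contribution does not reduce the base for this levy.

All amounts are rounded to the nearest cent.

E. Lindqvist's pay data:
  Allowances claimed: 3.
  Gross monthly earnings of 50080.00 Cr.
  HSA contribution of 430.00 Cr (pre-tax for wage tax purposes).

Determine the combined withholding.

14270.22 Cr

Wage Tax: taxable = 50080.00 Cr − 430.00 Cr − 3×256.00 Cr = 48882.00 Cr
  3638.32 Cr + 29.97% × (48882.00 Cr − 23600.00 Cr) = 3638.32 Cr + 29.97% × 25282.00 Cr = 11215.34 Cr
Disability Insurance: 6.1% × 50080.00 Cr = 3054.88 Cr
Total: 11215.34 Cr + 3054.88 Cr = 14270.22 Cr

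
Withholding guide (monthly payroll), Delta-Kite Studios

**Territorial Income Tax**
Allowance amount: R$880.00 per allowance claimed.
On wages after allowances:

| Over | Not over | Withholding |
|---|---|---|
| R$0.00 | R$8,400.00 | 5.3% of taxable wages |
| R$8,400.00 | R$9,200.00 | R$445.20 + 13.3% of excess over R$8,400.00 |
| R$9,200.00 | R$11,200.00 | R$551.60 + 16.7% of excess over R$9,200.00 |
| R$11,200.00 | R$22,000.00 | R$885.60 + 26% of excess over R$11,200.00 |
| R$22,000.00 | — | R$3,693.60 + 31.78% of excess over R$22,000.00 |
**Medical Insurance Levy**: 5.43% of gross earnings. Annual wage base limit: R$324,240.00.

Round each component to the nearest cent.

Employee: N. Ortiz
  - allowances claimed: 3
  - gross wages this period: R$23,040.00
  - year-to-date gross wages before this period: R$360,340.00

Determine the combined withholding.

R$3,277.60

Territorial Income Tax: taxable = R$23,040.00 − 3×R$880.00 = R$20,400.00
  R$885.60 + 26% × (R$20,400.00 − R$11,200.00) = R$885.60 + 26% × R$9,200.00 = R$3,277.60
Medical Insurance Levy: YTD R$360,340.00 ≥ cap R$324,240.00 → R$0.00
Total: R$3,277.60 + R$0.00 = R$3,277.60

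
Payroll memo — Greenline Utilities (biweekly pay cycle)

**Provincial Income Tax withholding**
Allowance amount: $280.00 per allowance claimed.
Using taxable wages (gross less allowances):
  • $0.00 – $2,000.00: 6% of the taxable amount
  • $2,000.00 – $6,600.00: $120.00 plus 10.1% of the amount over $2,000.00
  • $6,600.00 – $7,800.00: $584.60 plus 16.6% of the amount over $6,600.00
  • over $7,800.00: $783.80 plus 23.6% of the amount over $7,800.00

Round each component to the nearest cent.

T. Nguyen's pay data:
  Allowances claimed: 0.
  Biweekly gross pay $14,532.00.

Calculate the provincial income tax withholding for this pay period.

$2,372.55

Provincial Income Tax: taxable = $14,532.00
  $783.80 + 23.6% × ($14,532.00 − $7,800.00) = $783.80 + 23.6% × $6,732.00 = $2,372.55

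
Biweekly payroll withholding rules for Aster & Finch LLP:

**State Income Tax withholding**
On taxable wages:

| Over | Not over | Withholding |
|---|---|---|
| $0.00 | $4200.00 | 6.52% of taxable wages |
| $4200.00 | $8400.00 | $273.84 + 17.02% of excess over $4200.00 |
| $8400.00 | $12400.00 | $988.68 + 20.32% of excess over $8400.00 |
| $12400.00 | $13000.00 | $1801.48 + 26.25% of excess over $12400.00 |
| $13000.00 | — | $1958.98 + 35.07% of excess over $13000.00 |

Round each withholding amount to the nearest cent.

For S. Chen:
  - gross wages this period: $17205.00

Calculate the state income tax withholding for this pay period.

State Income Tax: taxable = $17205.00
  $1958.98 + 35.07% × ($17205.00 − $13000.00) = $1958.98 + 35.07% × $4205.00 = $3433.67

$3433.67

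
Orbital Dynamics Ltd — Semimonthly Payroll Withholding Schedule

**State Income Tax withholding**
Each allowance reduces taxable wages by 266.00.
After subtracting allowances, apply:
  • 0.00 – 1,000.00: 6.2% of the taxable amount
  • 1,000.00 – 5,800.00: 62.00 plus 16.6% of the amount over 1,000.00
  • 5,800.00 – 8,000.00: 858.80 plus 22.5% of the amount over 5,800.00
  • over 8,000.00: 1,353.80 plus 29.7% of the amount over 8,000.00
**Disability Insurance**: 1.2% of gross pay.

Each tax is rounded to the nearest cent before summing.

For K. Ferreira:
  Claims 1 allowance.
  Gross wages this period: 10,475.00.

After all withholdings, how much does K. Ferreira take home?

8,339.43

State Income Tax: taxable = 10,475.00 − 1×266.00 = 10,209.00
  1,353.80 + 29.7% × (10,209.00 − 8,000.00) = 1,353.80 + 29.7% × 2,209.00 = 2,009.87
Disability Insurance: 1.2% × 10,475.00 = 125.70
Total withheld: 2,009.87 + 125.70 = 2,135.57
Net pay: 10,475.00 − 2,135.57 = 8,339.43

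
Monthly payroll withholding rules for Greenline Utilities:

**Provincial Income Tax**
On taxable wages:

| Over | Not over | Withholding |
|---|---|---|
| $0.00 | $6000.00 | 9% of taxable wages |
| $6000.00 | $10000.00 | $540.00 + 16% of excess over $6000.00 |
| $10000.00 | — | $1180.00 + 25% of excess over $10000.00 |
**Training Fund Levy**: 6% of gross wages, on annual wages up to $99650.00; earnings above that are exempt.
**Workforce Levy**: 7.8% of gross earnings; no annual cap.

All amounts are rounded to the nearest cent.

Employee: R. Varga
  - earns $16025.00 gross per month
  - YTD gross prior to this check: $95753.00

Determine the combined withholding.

Provincial Income Tax: taxable = $16025.00
  $1180.00 + 25% × ($16025.00 − $10000.00) = $1180.00 + 25% × $6025.00 = $2686.25
Training Fund Levy: cap $99650.00 − YTD $95753.00 = $3897.00 subject; 6% × $3897.00 = $233.82
Workforce Levy: 7.8% × $16025.00 = $1249.95
Total: $2686.25 + $233.82 + $1249.95 = $4170.02

$4170.02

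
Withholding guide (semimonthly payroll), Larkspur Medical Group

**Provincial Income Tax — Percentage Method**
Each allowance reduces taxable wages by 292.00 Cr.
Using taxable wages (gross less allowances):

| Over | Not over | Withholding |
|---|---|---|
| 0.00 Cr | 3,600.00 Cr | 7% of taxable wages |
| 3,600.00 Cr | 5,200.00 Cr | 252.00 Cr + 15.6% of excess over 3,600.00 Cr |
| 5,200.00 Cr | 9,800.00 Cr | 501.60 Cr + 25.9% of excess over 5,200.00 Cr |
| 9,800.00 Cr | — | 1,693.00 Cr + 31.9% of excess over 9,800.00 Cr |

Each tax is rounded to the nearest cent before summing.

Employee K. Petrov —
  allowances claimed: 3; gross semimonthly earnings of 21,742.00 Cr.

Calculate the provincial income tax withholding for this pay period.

5,223.05 Cr

Provincial Income Tax: taxable = 21,742.00 Cr − 3×292.00 Cr = 20,866.00 Cr
  1,693.00 Cr + 31.9% × (20,866.00 Cr − 9,800.00 Cr) = 1,693.00 Cr + 31.9% × 11,066.00 Cr = 5,223.05 Cr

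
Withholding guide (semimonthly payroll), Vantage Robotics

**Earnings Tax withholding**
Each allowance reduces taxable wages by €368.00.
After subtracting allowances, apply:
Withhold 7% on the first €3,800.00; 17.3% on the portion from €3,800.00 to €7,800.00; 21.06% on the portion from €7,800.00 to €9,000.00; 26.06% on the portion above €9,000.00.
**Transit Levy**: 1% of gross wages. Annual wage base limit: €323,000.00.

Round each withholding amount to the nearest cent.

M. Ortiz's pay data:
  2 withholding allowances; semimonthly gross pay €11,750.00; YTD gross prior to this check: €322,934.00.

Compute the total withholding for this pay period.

€1,736.23

Earnings Tax: taxable = €11,750.00 − 2×€368.00 = €11,014.00
  €1,210.72 + 26.06% × (€11,014.00 − €9,000.00) = €1,210.72 + 26.06% × €2,014.00 = €1,735.57
Transit Levy: cap €323,000.00 − YTD €322,934.00 = €66.00 subject; 1% × €66.00 = €0.66
Total: €1,735.57 + €0.66 = €1,736.23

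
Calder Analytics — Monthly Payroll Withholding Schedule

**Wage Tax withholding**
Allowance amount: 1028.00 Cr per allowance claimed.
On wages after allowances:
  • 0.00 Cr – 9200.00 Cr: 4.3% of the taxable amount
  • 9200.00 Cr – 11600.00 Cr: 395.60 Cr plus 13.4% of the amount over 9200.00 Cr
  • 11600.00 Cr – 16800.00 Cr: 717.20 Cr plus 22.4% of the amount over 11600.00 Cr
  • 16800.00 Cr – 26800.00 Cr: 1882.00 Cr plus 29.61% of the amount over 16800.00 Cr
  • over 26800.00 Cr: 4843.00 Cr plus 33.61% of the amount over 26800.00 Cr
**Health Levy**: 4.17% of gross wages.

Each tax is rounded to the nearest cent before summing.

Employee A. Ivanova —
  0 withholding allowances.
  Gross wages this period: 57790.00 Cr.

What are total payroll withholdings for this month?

Wage Tax: taxable = 57790.00 Cr
  4843.00 Cr + 33.61% × (57790.00 Cr − 26800.00 Cr) = 4843.00 Cr + 33.61% × 30990.00 Cr = 15258.74 Cr
Health Levy: 4.17% × 57790.00 Cr = 2409.84 Cr
Total: 15258.74 Cr + 2409.84 Cr = 17668.58 Cr

17668.58 Cr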